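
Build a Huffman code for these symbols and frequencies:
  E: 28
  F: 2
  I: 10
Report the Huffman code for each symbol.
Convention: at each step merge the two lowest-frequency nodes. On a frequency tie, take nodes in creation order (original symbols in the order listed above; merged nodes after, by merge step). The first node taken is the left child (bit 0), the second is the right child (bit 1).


Huffman tree construction:
Step 1: Merge F(2) + I(10) = 12
Step 2: Merge (F+I)(12) + E(28) = 40
Read each symbol's code off the tree from the root (left child = 0, right child = 1).

Codes:
  E: 1 (length 1)
  F: 00 (length 2)
  I: 01 (length 2)
Average code length: 52/40 = 1.3000 bits/symbol


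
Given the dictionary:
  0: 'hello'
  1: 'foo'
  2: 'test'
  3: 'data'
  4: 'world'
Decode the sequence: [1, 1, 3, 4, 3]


Look up each index in the dictionary:
  1 -> 'foo'
  1 -> 'foo'
  3 -> 'data'
  4 -> 'world'
  3 -> 'data'

Decoded: "foo foo data world data"


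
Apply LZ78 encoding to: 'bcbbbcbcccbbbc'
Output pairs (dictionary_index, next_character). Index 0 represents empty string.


LZ78 encoding steps:
Dictionary: {0: ''}
Step 1: w='' (idx 0), next='b' -> output (0, 'b'), add 'b' as idx 1
Step 2: w='' (idx 0), next='c' -> output (0, 'c'), add 'c' as idx 2
Step 3: w='b' (idx 1), next='b' -> output (1, 'b'), add 'bb' as idx 3
Step 4: w='b' (idx 1), next='c' -> output (1, 'c'), add 'bc' as idx 4
Step 5: w='bc' (idx 4), next='c' -> output (4, 'c'), add 'bcc' as idx 5
Step 6: w='c' (idx 2), next='b' -> output (2, 'b'), add 'cb' as idx 6
Step 7: w='bb' (idx 3), next='c' -> output (3, 'c'), add 'bbc' as idx 7


Encoded: [(0, 'b'), (0, 'c'), (1, 'b'), (1, 'c'), (4, 'c'), (2, 'b'), (3, 'c')]


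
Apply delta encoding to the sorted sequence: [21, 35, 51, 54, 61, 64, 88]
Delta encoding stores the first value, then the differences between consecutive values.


First value: 21
Deltas:
  35 - 21 = 14
  51 - 35 = 16
  54 - 51 = 3
  61 - 54 = 7
  64 - 61 = 3
  88 - 64 = 24


Delta encoded: [21, 14, 16, 3, 7, 3, 24]


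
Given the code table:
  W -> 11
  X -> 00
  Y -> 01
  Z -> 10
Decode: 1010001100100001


Decoding:
10 -> Z
10 -> Z
00 -> X
11 -> W
00 -> X
10 -> Z
00 -> X
01 -> Y


Result: ZZXWXZXY


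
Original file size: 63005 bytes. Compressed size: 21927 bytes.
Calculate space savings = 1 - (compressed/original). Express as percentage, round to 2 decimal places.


ratio = compressed/original = 21927/63005 = 0.34802
savings = 1 - ratio = 1 - 0.34802 = 0.65198
as a percentage: 0.65198 * 100 = 65.2%

Space savings = 1 - 21927/63005 = 65.2%


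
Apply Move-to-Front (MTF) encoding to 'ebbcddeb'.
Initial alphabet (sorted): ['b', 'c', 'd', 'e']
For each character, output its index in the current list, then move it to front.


MTF encoding:
'e': index 3 in ['b', 'c', 'd', 'e'] -> ['e', 'b', 'c', 'd']
'b': index 1 in ['e', 'b', 'c', 'd'] -> ['b', 'e', 'c', 'd']
'b': index 0 in ['b', 'e', 'c', 'd'] -> ['b', 'e', 'c', 'd']
'c': index 2 in ['b', 'e', 'c', 'd'] -> ['c', 'b', 'e', 'd']
'd': index 3 in ['c', 'b', 'e', 'd'] -> ['d', 'c', 'b', 'e']
'd': index 0 in ['d', 'c', 'b', 'e'] -> ['d', 'c', 'b', 'e']
'e': index 3 in ['d', 'c', 'b', 'e'] -> ['e', 'd', 'c', 'b']
'b': index 3 in ['e', 'd', 'c', 'b'] -> ['b', 'e', 'd', 'c']


Output: [3, 1, 0, 2, 3, 0, 3, 3]


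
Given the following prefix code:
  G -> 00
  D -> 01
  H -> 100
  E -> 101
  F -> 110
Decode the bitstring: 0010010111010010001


Decoding step by step:
Bits 00 -> G
Bits 100 -> H
Bits 101 -> E
Bits 110 -> F
Bits 100 -> H
Bits 100 -> H
Bits 01 -> D


Decoded message: GHEFHHD


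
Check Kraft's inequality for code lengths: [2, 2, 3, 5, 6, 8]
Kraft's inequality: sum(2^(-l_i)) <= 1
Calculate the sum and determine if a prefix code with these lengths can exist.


Sum = 2^(-2) + 2^(-2) + 2^(-3) + 2^(-5) + 2^(-6) + 2^(-8)
    = 0.25 + 0.25 + 0.125 + 0.03125 + 0.015625 + 0.00390625
    = 173/256 = 0.67578125
Since 0.67578125 <= 1, Kraft's inequality IS satisfied.
A prefix code with these lengths CAN exist.

Kraft sum = 0.67578125. Satisfied.


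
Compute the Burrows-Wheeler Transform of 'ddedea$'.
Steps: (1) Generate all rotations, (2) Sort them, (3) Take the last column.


Rotations (sorted):
  0: $ddedea -> last char: a
  1: a$ddede -> last char: e
  2: ddedea$ -> last char: $
  3: dea$dde -> last char: e
  4: dedea$d -> last char: d
  5: ea$dded -> last char: d
  6: edea$dd -> last char: d


BWT = ae$eddd


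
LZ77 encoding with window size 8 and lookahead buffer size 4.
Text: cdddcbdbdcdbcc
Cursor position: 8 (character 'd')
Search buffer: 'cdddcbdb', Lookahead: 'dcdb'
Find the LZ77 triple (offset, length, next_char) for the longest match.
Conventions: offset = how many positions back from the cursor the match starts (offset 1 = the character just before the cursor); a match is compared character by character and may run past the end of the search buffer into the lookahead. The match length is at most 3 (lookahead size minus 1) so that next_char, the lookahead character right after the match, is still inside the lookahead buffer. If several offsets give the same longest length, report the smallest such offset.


Try each offset into the search buffer:
  offset=1 (pos 7, char 'b'): match length 0
  offset=2 (pos 6, char 'd'): match length 1
  offset=3 (pos 5, char 'b'): match length 0
  offset=4 (pos 4, char 'c'): match length 0
  offset=5 (pos 3, char 'd'): match length 2
  offset=6 (pos 2, char 'd'): match length 1
  offset=7 (pos 1, char 'd'): match length 1
  offset=8 (pos 0, char 'c'): match length 0
Longest match has length 2 at offset 5.
next_char = character at position 8 + 2 = 10 -> 'd'

Best match: offset=5, length=2 (matching 'dc' starting at position 3)
LZ77 triple: (5, 2, 'd')


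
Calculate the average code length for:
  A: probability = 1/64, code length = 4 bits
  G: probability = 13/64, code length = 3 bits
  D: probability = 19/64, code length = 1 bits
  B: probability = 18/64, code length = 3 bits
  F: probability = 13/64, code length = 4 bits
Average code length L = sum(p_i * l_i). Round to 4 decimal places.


Weighted contributions p_i * l_i:
  A: (1/64) * 4 = 4/64
  G: (13/64) * 3 = 39/64
  D: (19/64) * 1 = 19/64
  B: (18/64) * 3 = 54/64
  F: (13/64) * 4 = 52/64
Sum = (4 + 39 + 19 + 54 + 52)/64 = 168/64

L = 168/64 = 2.6250 bits/symbol


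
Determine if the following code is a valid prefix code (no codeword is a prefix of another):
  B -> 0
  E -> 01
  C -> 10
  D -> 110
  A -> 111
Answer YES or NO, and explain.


Checking each pair (does one codeword prefix another?):
  B='0' vs E='01': prefix -- VIOLATION

NO -- this is NOT a valid prefix code. B (0) is a prefix of E (01).


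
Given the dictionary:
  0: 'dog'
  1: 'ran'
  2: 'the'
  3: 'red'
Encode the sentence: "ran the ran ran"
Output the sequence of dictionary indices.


Look up each word in the dictionary:
  'ran' -> 1
  'the' -> 2
  'ran' -> 1
  'ran' -> 1

Encoded: [1, 2, 1, 1]


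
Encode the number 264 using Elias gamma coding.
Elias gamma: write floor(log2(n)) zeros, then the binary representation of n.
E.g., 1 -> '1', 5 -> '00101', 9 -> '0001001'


num_bits = floor(log2(264)) + 1 = 9
leading_zeros = num_bits - 1 = 8
binary(264) = 100001000

Elias gamma(264) = '00000000' + '100001000' = 00000000100001000 (17 bits)


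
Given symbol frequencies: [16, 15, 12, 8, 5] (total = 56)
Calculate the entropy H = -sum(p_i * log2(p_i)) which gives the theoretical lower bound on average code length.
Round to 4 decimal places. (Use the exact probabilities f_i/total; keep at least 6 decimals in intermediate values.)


Per-symbol terms -p_i * log2(p_i) with p_i = f_i/56:
  p = 16/56 = 0.285714: log2(p) = -1.807355, -p*log2(p) = 0.516387
  p = 15/56 = 0.267857: log2(p) = -1.900464, -p*log2(p) = 0.509053
  p = 12/56 = 0.214286: log2(p) = -2.222392, -p*log2(p) = 0.476227
  p = 8/56 = 0.142857: log2(p) = -2.807355, -p*log2(p) = 0.401051
  p = 5/56 = 0.089286: log2(p) = -3.485427, -p*log2(p) = 0.311199
H = 0.516387 + 0.509053 + 0.476227 + 0.401051 + 0.311199 = 2.213917

H = 2.2139 bits/symbol


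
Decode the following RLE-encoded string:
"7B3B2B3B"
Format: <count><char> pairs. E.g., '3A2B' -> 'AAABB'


Expanding each <count><char> pair:
  7B -> 'BBBBBBB'
  3B -> 'BBB'
  2B -> 'BB'
  3B -> 'BBB'

Decoded = BBBBBBBBBBBBBBB


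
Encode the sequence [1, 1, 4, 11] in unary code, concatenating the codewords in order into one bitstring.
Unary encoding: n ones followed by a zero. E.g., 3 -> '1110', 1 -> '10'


Encode each number as n ones followed by a terminating 0:
  1 -> 10 (2 bits)
  1 -> 10 (2 bits)
  4 -> 11110 (5 bits)
  11 -> 111111111110 (12 bits)
Total length = 2 + 2 + 5 + 12 = 21 bits.

Unary([1, 1, 4, 11]) = 101011110111111111110 (21 bits)


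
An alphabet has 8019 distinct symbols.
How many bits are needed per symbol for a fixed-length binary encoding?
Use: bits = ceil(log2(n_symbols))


log2(8019) = 12.9692
Bracket: 2^12 = 4096 < 8019 <= 2^13 = 8192
So ceil(log2(8019)) = 13

bits = ceil(log2(8019)) = ceil(12.9692) = 13 bits


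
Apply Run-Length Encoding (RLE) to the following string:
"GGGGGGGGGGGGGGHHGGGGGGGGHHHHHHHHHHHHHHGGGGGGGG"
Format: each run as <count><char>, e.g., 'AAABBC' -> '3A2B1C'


Scanning runs left to right:
  i=0: run of 'G' x 14 -> '14G'
  i=14: run of 'H' x 2 -> '2H'
  i=16: run of 'G' x 8 -> '8G'
  i=24: run of 'H' x 14 -> '14H'
  i=38: run of 'G' x 8 -> '8G'

RLE = 14G2H8G14H8G


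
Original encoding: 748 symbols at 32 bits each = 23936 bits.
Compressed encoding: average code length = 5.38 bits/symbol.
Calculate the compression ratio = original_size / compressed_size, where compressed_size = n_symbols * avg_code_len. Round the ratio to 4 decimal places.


original_size = n_symbols * orig_bits = 748 * 32 = 23936 bits
compressed_size = n_symbols * avg_code_len = 748 * 5.38 = 4024.24 bits
ratio = original_size / compressed_size = 23936 / 4024.24 = 5.948

Compression ratio = 5.948


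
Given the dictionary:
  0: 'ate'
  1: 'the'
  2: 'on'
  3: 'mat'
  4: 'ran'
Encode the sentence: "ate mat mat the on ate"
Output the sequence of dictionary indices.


Look up each word in the dictionary:
  'ate' -> 0
  'mat' -> 3
  'mat' -> 3
  'the' -> 1
  'on' -> 2
  'ate' -> 0

Encoded: [0, 3, 3, 1, 2, 0]


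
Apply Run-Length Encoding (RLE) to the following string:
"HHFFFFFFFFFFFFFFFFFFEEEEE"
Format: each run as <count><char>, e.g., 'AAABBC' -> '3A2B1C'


Scanning runs left to right:
  i=0: run of 'H' x 2 -> '2H'
  i=2: run of 'F' x 18 -> '18F'
  i=20: run of 'E' x 5 -> '5E'

RLE = 2H18F5E


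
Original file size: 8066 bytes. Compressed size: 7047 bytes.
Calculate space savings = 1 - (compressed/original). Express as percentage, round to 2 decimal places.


ratio = compressed/original = 7047/8066 = 0.873667
savings = 1 - ratio = 1 - 0.873667 = 0.126333
as a percentage: 0.126333 * 100 = 12.63%

Space savings = 1 - 7047/8066 = 12.63%


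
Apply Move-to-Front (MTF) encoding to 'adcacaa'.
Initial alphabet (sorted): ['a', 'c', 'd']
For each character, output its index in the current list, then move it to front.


MTF encoding:
'a': index 0 in ['a', 'c', 'd'] -> ['a', 'c', 'd']
'd': index 2 in ['a', 'c', 'd'] -> ['d', 'a', 'c']
'c': index 2 in ['d', 'a', 'c'] -> ['c', 'd', 'a']
'a': index 2 in ['c', 'd', 'a'] -> ['a', 'c', 'd']
'c': index 1 in ['a', 'c', 'd'] -> ['c', 'a', 'd']
'a': index 1 in ['c', 'a', 'd'] -> ['a', 'c', 'd']
'a': index 0 in ['a', 'c', 'd'] -> ['a', 'c', 'd']


Output: [0, 2, 2, 2, 1, 1, 0]


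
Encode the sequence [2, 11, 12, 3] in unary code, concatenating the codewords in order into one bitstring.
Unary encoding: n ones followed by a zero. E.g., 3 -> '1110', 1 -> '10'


Encode each number as n ones followed by a terminating 0:
  2 -> 110 (3 bits)
  11 -> 111111111110 (12 bits)
  12 -> 1111111111110 (13 bits)
  3 -> 1110 (4 bits)
Total length = 3 + 12 + 13 + 4 = 32 bits.

Unary([2, 11, 12, 3]) = 11011111111111011111111111101110 (32 bits)


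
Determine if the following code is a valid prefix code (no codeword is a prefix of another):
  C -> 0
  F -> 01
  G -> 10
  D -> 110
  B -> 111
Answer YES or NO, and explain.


Checking each pair (does one codeword prefix another?):
  C='0' vs F='01': prefix -- VIOLATION

NO -- this is NOT a valid prefix code. C (0) is a prefix of F (01).


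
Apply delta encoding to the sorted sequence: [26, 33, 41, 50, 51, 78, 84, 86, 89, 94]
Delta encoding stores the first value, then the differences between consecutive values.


First value: 26
Deltas:
  33 - 26 = 7
  41 - 33 = 8
  50 - 41 = 9
  51 - 50 = 1
  78 - 51 = 27
  84 - 78 = 6
  86 - 84 = 2
  89 - 86 = 3
  94 - 89 = 5


Delta encoded: [26, 7, 8, 9, 1, 27, 6, 2, 3, 5]


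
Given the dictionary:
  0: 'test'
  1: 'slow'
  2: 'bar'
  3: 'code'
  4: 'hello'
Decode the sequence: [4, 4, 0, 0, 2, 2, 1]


Look up each index in the dictionary:
  4 -> 'hello'
  4 -> 'hello'
  0 -> 'test'
  0 -> 'test'
  2 -> 'bar'
  2 -> 'bar'
  1 -> 'slow'

Decoded: "hello hello test test bar bar slow"


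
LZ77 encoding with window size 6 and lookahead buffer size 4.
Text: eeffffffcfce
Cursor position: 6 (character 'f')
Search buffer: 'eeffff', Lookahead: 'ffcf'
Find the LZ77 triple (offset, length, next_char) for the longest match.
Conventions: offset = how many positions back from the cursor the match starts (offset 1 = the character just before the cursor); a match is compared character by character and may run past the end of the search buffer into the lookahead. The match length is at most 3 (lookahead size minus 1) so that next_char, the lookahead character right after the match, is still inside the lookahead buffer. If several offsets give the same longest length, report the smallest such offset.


Try each offset into the search buffer:
  offset=1 (pos 5, char 'f'): match length 2
  offset=2 (pos 4, char 'f'): match length 2
  offset=3 (pos 3, char 'f'): match length 2
  offset=4 (pos 2, char 'f'): match length 2
  offset=5 (pos 1, char 'e'): match length 0
  offset=6 (pos 0, char 'e'): match length 0
Longest match has length 2, found at offsets 1, 2, 3, 4; take the smallest, offset 1.
next_char = character at position 6 + 2 = 8 -> 'c'

Best match: offset=1, length=2 (matching 'ff' starting at position 5)
LZ77 triple: (1, 2, 'c')


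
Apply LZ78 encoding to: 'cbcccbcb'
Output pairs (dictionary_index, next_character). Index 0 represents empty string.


LZ78 encoding steps:
Dictionary: {0: ''}
Step 1: w='' (idx 0), next='c' -> output (0, 'c'), add 'c' as idx 1
Step 2: w='' (idx 0), next='b' -> output (0, 'b'), add 'b' as idx 2
Step 3: w='c' (idx 1), next='c' -> output (1, 'c'), add 'cc' as idx 3
Step 4: w='c' (idx 1), next='b' -> output (1, 'b'), add 'cb' as idx 4
Step 5: w='cb' (idx 4), end of input -> output (4, '')


Encoded: [(0, 'c'), (0, 'b'), (1, 'c'), (1, 'b'), (4, '')]


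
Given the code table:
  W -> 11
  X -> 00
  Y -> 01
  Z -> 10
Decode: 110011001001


Decoding:
11 -> W
00 -> X
11 -> W
00 -> X
10 -> Z
01 -> Y


Result: WXWXZY


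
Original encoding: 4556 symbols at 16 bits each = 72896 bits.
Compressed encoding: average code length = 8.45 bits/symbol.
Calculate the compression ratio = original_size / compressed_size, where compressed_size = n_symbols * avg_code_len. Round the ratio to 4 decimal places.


original_size = n_symbols * orig_bits = 4556 * 16 = 72896 bits
compressed_size = n_symbols * avg_code_len = 4556 * 8.45 = 38498.2 bits
ratio = original_size / compressed_size = 72896 / 38498.2 = 1.8935

Compression ratio = 1.8935


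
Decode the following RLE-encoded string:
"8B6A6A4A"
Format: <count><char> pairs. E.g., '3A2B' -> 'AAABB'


Expanding each <count><char> pair:
  8B -> 'BBBBBBBB'
  6A -> 'AAAAAA'
  6A -> 'AAAAAA'
  4A -> 'AAAA'

Decoded = BBBBBBBBAAAAAAAAAAAAAAAA


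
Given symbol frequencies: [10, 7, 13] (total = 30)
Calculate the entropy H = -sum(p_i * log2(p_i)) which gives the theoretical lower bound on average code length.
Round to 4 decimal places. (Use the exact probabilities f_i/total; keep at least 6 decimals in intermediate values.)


Per-symbol terms -p_i * log2(p_i) with p_i = f_i/30:
  p = 10/30 = 0.333333: log2(p) = -1.584963, -p*log2(p) = 0.528321
  p = 7/30 = 0.233333: log2(p) = -2.099536, -p*log2(p) = 0.489892
  p = 13/30 = 0.433333: log2(p) = -1.206451, -p*log2(p) = 0.522795
H = 0.528321 + 0.489892 + 0.522795 = 1.541008

H = 1.541 bits/symbol


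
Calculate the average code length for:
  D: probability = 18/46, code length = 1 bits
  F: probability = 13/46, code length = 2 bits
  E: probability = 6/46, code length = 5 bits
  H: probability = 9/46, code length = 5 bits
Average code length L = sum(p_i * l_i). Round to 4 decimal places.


Weighted contributions p_i * l_i:
  D: (18/46) * 1 = 18/46
  F: (13/46) * 2 = 26/46
  E: (6/46) * 5 = 30/46
  H: (9/46) * 5 = 45/46
Sum = (18 + 26 + 30 + 45)/46 = 119/46

L = 119/46 = 2.5870 bits/symbol


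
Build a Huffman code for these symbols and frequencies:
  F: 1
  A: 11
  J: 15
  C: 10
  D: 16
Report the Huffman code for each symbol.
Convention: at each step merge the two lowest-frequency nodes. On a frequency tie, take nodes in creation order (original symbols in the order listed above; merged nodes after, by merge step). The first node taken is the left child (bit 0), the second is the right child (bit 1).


Huffman tree construction:
Step 1: Merge F(1) + C(10) = 11
Step 2: Merge A(11) + (F+C)(11) = 22
Step 3: Merge J(15) + D(16) = 31
Step 4: Merge (A+(F+C))(22) + (J+D)(31) = 53
Read each symbol's code off the tree from the root (left child = 0, right child = 1).

Codes:
  F: 010 (length 3)
  A: 00 (length 2)
  J: 10 (length 2)
  C: 011 (length 3)
  D: 11 (length 2)
Average code length: 117/53 = 2.2075 bits/symbol


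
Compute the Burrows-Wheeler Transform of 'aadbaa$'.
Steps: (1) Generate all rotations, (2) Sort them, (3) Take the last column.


Rotations (sorted):
  0: $aadbaa -> last char: a
  1: a$aadba -> last char: a
  2: aa$aadb -> last char: b
  3: aadbaa$ -> last char: $
  4: adbaa$a -> last char: a
  5: baa$aad -> last char: d
  6: dbaa$aa -> last char: a


BWT = aab$ada


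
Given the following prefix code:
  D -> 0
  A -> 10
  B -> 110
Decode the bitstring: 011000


Decoding step by step:
Bits 0 -> D
Bits 110 -> B
Bits 0 -> D
Bits 0 -> D


Decoded message: DBDD


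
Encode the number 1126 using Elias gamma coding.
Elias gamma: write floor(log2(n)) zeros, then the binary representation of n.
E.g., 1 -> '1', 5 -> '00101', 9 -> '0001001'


num_bits = floor(log2(1126)) + 1 = 11
leading_zeros = num_bits - 1 = 10
binary(1126) = 10001100110

Elias gamma(1126) = '0000000000' + '10001100110' = 000000000010001100110 (21 bits)


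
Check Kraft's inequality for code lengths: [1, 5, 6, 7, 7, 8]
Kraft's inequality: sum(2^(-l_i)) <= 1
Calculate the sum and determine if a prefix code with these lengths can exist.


Sum = 2^(-1) + 2^(-5) + 2^(-6) + 2^(-7) + 2^(-7) + 2^(-8)
    = 0.5 + 0.03125 + 0.015625 + 0.0078125 + 0.0078125 + 0.00390625
    = 145/256 = 0.56640625
Since 0.56640625 <= 1, Kraft's inequality IS satisfied.
A prefix code with these lengths CAN exist.

Kraft sum = 0.56640625. Satisfied.


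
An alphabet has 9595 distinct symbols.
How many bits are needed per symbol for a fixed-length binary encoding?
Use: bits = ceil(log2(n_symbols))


log2(9595) = 13.2281
Bracket: 2^13 = 8192 < 9595 <= 2^14 = 16384
So ceil(log2(9595)) = 14

bits = ceil(log2(9595)) = ceil(13.2281) = 14 bits


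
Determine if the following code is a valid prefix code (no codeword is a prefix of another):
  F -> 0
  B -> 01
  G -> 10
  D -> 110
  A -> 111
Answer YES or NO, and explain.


Checking each pair (does one codeword prefix another?):
  F='0' vs B='01': prefix -- VIOLATION

NO -- this is NOT a valid prefix code. F (0) is a prefix of B (01).


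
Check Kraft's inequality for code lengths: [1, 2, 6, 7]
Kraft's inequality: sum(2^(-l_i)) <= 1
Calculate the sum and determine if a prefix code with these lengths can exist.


Sum = 2^(-1) + 2^(-2) + 2^(-6) + 2^(-7)
    = 0.5 + 0.25 + 0.015625 + 0.0078125
    = 99/128 = 0.7734375
Since 0.7734375 <= 1, Kraft's inequality IS satisfied.
A prefix code with these lengths CAN exist.

Kraft sum = 0.7734375. Satisfied.


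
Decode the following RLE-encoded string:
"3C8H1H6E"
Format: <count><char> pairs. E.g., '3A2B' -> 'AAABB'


Expanding each <count><char> pair:
  3C -> 'CCC'
  8H -> 'HHHHHHHH'
  1H -> 'H'
  6E -> 'EEEEEE'

Decoded = CCCHHHHHHHHHEEEEEE


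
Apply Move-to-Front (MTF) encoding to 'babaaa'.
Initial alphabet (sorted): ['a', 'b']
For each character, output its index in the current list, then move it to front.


MTF encoding:
'b': index 1 in ['a', 'b'] -> ['b', 'a']
'a': index 1 in ['b', 'a'] -> ['a', 'b']
'b': index 1 in ['a', 'b'] -> ['b', 'a']
'a': index 1 in ['b', 'a'] -> ['a', 'b']
'a': index 0 in ['a', 'b'] -> ['a', 'b']
'a': index 0 in ['a', 'b'] -> ['a', 'b']


Output: [1, 1, 1, 1, 0, 0]


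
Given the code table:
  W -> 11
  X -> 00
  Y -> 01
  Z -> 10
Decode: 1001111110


Decoding:
10 -> Z
01 -> Y
11 -> W
11 -> W
10 -> Z


Result: ZYWWZ


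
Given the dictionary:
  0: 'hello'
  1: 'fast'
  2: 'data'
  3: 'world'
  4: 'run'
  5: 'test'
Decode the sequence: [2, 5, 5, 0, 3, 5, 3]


Look up each index in the dictionary:
  2 -> 'data'
  5 -> 'test'
  5 -> 'test'
  0 -> 'hello'
  3 -> 'world'
  5 -> 'test'
  3 -> 'world'

Decoded: "data test test hello world test world"


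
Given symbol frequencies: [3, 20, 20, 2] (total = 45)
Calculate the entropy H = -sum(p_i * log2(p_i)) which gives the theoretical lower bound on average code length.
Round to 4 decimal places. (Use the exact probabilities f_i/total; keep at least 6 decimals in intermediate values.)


Per-symbol terms -p_i * log2(p_i) with p_i = f_i/45:
  p = 3/45 = 0.066667: log2(p) = -3.906891, -p*log2(p) = 0.260459
  p = 20/45 = 0.444444: log2(p) = -1.169925, -p*log2(p) = 0.519967
  p = 20/45 = 0.444444: log2(p) = -1.169925, -p*log2(p) = 0.519967
  p = 2/45 = 0.044444: log2(p) = -4.491853, -p*log2(p) = 0.199638
H = 0.260459 + 0.519967 + 0.519967 + 0.199638 = 1.500031

H = 1.5 bits/symbol


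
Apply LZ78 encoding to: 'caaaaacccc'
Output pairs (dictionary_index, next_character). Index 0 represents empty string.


LZ78 encoding steps:
Dictionary: {0: ''}
Step 1: w='' (idx 0), next='c' -> output (0, 'c'), add 'c' as idx 1
Step 2: w='' (idx 0), next='a' -> output (0, 'a'), add 'a' as idx 2
Step 3: w='a' (idx 2), next='a' -> output (2, 'a'), add 'aa' as idx 3
Step 4: w='aa' (idx 3), next='c' -> output (3, 'c'), add 'aac' as idx 4
Step 5: w='c' (idx 1), next='c' -> output (1, 'c'), add 'cc' as idx 5
Step 6: w='c' (idx 1), end of input -> output (1, '')


Encoded: [(0, 'c'), (0, 'a'), (2, 'a'), (3, 'c'), (1, 'c'), (1, '')]


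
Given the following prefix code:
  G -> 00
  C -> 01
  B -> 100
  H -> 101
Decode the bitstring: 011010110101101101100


Decoding step by step:
Bits 01 -> C
Bits 101 -> H
Bits 01 -> C
Bits 101 -> H
Bits 01 -> C
Bits 101 -> H
Bits 101 -> H
Bits 100 -> B


Decoded message: CHCHCHHB


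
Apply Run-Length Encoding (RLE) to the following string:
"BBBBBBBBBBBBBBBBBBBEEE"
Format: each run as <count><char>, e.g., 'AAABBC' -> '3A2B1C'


Scanning runs left to right:
  i=0: run of 'B' x 19 -> '19B'
  i=19: run of 'E' x 3 -> '3E'

RLE = 19B3E


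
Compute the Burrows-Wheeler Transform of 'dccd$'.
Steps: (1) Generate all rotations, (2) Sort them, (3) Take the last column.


Rotations (sorted):
  0: $dccd -> last char: d
  1: ccd$d -> last char: d
  2: cd$dc -> last char: c
  3: d$dcc -> last char: c
  4: dccd$ -> last char: $


BWT = ddcc$


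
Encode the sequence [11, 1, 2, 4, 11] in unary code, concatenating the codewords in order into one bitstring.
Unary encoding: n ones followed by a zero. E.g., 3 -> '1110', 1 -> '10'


Encode each number as n ones followed by a terminating 0:
  11 -> 111111111110 (12 bits)
  1 -> 10 (2 bits)
  2 -> 110 (3 bits)
  4 -> 11110 (5 bits)
  11 -> 111111111110 (12 bits)
Total length = 12 + 2 + 3 + 5 + 12 = 34 bits.

Unary([11, 1, 2, 4, 11]) = 1111111111101011011110111111111110 (34 bits)


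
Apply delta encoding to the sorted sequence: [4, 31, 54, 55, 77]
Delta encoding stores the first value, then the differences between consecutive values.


First value: 4
Deltas:
  31 - 4 = 27
  54 - 31 = 23
  55 - 54 = 1
  77 - 55 = 22


Delta encoded: [4, 27, 23, 1, 22]


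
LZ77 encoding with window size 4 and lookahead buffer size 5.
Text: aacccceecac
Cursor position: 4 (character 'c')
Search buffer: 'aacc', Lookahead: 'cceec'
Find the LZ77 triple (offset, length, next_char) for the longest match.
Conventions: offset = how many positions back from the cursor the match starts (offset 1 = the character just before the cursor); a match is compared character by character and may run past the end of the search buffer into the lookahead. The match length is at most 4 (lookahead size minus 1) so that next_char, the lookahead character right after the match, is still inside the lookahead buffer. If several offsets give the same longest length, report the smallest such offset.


Try each offset into the search buffer:
  offset=1 (pos 3, char 'c'): match length 2
  offset=2 (pos 2, char 'c'): match length 2
  offset=3 (pos 1, char 'a'): match length 0
  offset=4 (pos 0, char 'a'): match length 0
Longest match has length 2, found at offsets 1, 2; take the smallest, offset 1.
next_char = character at position 4 + 2 = 6 -> 'e'

Best match: offset=1, length=2 (matching 'cc' starting at position 3)
LZ77 triple: (1, 2, 'e')


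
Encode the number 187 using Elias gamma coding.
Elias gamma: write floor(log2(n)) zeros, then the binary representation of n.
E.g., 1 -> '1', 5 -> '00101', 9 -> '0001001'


num_bits = floor(log2(187)) + 1 = 8
leading_zeros = num_bits - 1 = 7
binary(187) = 10111011

Elias gamma(187) = '0000000' + '10111011' = 000000010111011 (15 bits)


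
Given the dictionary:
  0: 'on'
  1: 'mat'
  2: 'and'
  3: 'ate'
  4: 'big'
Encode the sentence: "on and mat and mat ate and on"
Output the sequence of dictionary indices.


Look up each word in the dictionary:
  'on' -> 0
  'and' -> 2
  'mat' -> 1
  'and' -> 2
  'mat' -> 1
  'ate' -> 3
  'and' -> 2
  'on' -> 0

Encoded: [0, 2, 1, 2, 1, 3, 2, 0]


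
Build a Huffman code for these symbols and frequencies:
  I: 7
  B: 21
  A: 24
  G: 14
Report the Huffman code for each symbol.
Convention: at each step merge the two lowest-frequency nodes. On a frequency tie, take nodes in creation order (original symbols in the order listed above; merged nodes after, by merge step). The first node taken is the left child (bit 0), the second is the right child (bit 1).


Huffman tree construction:
Step 1: Merge I(7) + G(14) = 21
Step 2: Merge B(21) + (I+G)(21) = 42
Step 3: Merge A(24) + (B+(I+G))(42) = 66
Read each symbol's code off the tree from the root (left child = 0, right child = 1).

Codes:
  I: 110 (length 3)
  B: 10 (length 2)
  A: 0 (length 1)
  G: 111 (length 3)
Average code length: 129/66 = 1.9545 bits/symbol


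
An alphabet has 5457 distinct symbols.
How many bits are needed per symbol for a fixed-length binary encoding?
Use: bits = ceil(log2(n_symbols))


log2(5457) = 12.4139
Bracket: 2^12 = 4096 < 5457 <= 2^13 = 8192
So ceil(log2(5457)) = 13

bits = ceil(log2(5457)) = ceil(12.4139) = 13 bits


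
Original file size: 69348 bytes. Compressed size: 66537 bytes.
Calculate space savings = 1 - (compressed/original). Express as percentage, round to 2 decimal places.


ratio = compressed/original = 66537/69348 = 0.959465
savings = 1 - ratio = 1 - 0.959465 = 0.040535
as a percentage: 0.040535 * 100 = 4.05%

Space savings = 1 - 66537/69348 = 4.05%


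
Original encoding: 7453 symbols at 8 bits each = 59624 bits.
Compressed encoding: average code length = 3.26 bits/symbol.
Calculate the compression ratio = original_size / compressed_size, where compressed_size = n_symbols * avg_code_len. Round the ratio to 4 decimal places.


original_size = n_symbols * orig_bits = 7453 * 8 = 59624 bits
compressed_size = n_symbols * avg_code_len = 7453 * 3.26 = 24296.78 bits
ratio = original_size / compressed_size = 59624 / 24296.78 = 2.454

Compression ratio = 2.454


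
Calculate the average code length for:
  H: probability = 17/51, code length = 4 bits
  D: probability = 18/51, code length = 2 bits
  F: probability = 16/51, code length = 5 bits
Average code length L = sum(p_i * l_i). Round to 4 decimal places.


Weighted contributions p_i * l_i:
  H: (17/51) * 4 = 68/51
  D: (18/51) * 2 = 36/51
  F: (16/51) * 5 = 80/51
Sum = (68 + 36 + 80)/51 = 184/51

L = 184/51 = 3.6078 bits/symbol


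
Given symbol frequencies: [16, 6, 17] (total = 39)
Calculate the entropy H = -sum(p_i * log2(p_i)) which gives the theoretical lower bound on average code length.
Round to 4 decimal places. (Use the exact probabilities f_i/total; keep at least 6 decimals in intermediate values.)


Per-symbol terms -p_i * log2(p_i) with p_i = f_i/39:
  p = 16/39 = 0.410256: log2(p) = -1.285402, -p*log2(p) = 0.527345
  p = 6/39 = 0.153846: log2(p) = -2.700440, -p*log2(p) = 0.415452
  p = 17/39 = 0.435897: log2(p) = -1.197939, -p*log2(p) = 0.522179
H = 0.527345 + 0.415452 + 0.522179 = 1.464976

H = 1.465 bits/symbol


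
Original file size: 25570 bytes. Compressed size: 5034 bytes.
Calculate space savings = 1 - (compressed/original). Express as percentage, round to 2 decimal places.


ratio = compressed/original = 5034/25570 = 0.196871
savings = 1 - ratio = 1 - 0.196871 = 0.803129
as a percentage: 0.803129 * 100 = 80.31%

Space savings = 1 - 5034/25570 = 80.31%


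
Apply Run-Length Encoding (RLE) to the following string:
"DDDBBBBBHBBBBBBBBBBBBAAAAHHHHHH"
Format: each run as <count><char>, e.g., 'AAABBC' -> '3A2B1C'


Scanning runs left to right:
  i=0: run of 'D' x 3 -> '3D'
  i=3: run of 'B' x 5 -> '5B'
  i=8: run of 'H' x 1 -> '1H'
  i=9: run of 'B' x 12 -> '12B'
  i=21: run of 'A' x 4 -> '4A'
  i=25: run of 'H' x 6 -> '6H'

RLE = 3D5B1H12B4A6H


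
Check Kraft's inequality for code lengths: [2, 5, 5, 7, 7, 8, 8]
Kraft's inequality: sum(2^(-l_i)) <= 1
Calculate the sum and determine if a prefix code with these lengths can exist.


Sum = 2^(-2) + 2^(-5) + 2^(-5) + 2^(-7) + 2^(-7) + 2^(-8) + 2^(-8)
    = 0.25 + 0.03125 + 0.03125 + 0.0078125 + 0.0078125 + 0.00390625 + 0.00390625
    = 86/256 = 0.3359375
Since 0.3359375 <= 1, Kraft's inequality IS satisfied.
A prefix code with these lengths CAN exist.

Kraft sum = 0.3359375. Satisfied.


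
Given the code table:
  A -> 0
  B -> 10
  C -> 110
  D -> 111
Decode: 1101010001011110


Decoding:
110 -> C
10 -> B
10 -> B
0 -> A
0 -> A
10 -> B
111 -> D
10 -> B


Result: CBBAABDB


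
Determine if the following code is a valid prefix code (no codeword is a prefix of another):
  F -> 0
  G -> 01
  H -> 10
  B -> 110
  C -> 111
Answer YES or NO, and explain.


Checking each pair (does one codeword prefix another?):
  F='0' vs G='01': prefix -- VIOLATION

NO -- this is NOT a valid prefix code. F (0) is a prefix of G (01).


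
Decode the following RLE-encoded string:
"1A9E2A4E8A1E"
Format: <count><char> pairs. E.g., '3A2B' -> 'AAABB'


Expanding each <count><char> pair:
  1A -> 'A'
  9E -> 'EEEEEEEEE'
  2A -> 'AA'
  4E -> 'EEEE'
  8A -> 'AAAAAAAA'
  1E -> 'E'

Decoded = AEEEEEEEEEAAEEEEAAAAAAAAE


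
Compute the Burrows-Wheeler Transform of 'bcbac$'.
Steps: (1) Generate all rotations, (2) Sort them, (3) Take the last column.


Rotations (sorted):
  0: $bcbac -> last char: c
  1: ac$bcb -> last char: b
  2: bac$bc -> last char: c
  3: bcbac$ -> last char: $
  4: c$bcba -> last char: a
  5: cbac$b -> last char: b


BWT = cbc$ab


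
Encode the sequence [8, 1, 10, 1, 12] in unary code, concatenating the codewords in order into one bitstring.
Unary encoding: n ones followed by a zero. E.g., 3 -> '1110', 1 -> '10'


Encode each number as n ones followed by a terminating 0:
  8 -> 111111110 (9 bits)
  1 -> 10 (2 bits)
  10 -> 11111111110 (11 bits)
  1 -> 10 (2 bits)
  12 -> 1111111111110 (13 bits)
Total length = 9 + 2 + 11 + 2 + 13 = 37 bits.

Unary([8, 1, 10, 1, 12]) = 1111111101011111111110101111111111110 (37 bits)


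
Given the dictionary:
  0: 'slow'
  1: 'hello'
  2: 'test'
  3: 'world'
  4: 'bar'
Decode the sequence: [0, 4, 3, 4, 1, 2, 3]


Look up each index in the dictionary:
  0 -> 'slow'
  4 -> 'bar'
  3 -> 'world'
  4 -> 'bar'
  1 -> 'hello'
  2 -> 'test'
  3 -> 'world'

Decoded: "slow bar world bar hello test world"


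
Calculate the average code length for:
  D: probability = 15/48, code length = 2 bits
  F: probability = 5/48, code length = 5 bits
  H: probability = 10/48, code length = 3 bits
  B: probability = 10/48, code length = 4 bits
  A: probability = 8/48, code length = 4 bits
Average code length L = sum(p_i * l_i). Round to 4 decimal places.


Weighted contributions p_i * l_i:
  D: (15/48) * 2 = 30/48
  F: (5/48) * 5 = 25/48
  H: (10/48) * 3 = 30/48
  B: (10/48) * 4 = 40/48
  A: (8/48) * 4 = 32/48
Sum = (30 + 25 + 30 + 40 + 32)/48 = 157/48

L = 157/48 = 3.2708 bits/symbol


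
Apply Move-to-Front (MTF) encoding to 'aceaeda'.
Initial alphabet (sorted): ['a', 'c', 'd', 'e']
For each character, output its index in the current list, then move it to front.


MTF encoding:
'a': index 0 in ['a', 'c', 'd', 'e'] -> ['a', 'c', 'd', 'e']
'c': index 1 in ['a', 'c', 'd', 'e'] -> ['c', 'a', 'd', 'e']
'e': index 3 in ['c', 'a', 'd', 'e'] -> ['e', 'c', 'a', 'd']
'a': index 2 in ['e', 'c', 'a', 'd'] -> ['a', 'e', 'c', 'd']
'e': index 1 in ['a', 'e', 'c', 'd'] -> ['e', 'a', 'c', 'd']
'd': index 3 in ['e', 'a', 'c', 'd'] -> ['d', 'e', 'a', 'c']
'a': index 2 in ['d', 'e', 'a', 'c'] -> ['a', 'd', 'e', 'c']


Output: [0, 1, 3, 2, 1, 3, 2]


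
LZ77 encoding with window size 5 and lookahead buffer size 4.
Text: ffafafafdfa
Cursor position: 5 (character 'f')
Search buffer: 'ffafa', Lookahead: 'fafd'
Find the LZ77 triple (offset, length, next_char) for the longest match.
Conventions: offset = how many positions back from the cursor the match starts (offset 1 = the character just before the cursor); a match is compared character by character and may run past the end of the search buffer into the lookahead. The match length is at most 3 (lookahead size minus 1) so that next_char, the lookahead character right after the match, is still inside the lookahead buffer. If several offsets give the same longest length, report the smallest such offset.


Try each offset into the search buffer:
  offset=1 (pos 4, char 'a'): match length 0
  offset=2 (pos 3, char 'f'): match length 3
  offset=3 (pos 2, char 'a'): match length 0
  offset=4 (pos 1, char 'f'): match length 3
  offset=5 (pos 0, char 'f'): match length 1
Longest match has length 3, found at offsets 2, 4; take the smallest, offset 2.
next_char = character at position 5 + 3 = 8 -> 'd'

Best match: offset=2, length=3 (matching 'faf' starting at position 3)
LZ77 triple: (2, 3, 'd')


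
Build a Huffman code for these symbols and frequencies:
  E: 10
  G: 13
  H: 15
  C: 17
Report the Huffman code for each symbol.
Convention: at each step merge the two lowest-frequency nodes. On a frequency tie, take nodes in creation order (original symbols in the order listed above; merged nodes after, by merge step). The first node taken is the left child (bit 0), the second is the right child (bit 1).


Huffman tree construction:
Step 1: Merge E(10) + G(13) = 23
Step 2: Merge H(15) + C(17) = 32
Step 3: Merge (E+G)(23) + (H+C)(32) = 55
Read each symbol's code off the tree from the root (left child = 0, right child = 1).

Codes:
  E: 00 (length 2)
  G: 01 (length 2)
  H: 10 (length 2)
  C: 11 (length 2)
Average code length: 110/55 = 2.0000 bits/symbol


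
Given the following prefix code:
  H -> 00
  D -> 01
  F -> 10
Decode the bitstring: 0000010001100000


Decoding step by step:
Bits 00 -> H
Bits 00 -> H
Bits 01 -> D
Bits 00 -> H
Bits 01 -> D
Bits 10 -> F
Bits 00 -> H
Bits 00 -> H


Decoded message: HHDHDFHH


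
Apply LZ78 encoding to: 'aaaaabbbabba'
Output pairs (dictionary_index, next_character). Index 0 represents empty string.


LZ78 encoding steps:
Dictionary: {0: ''}
Step 1: w='' (idx 0), next='a' -> output (0, 'a'), add 'a' as idx 1
Step 2: w='a' (idx 1), next='a' -> output (1, 'a'), add 'aa' as idx 2
Step 3: w='aa' (idx 2), next='b' -> output (2, 'b'), add 'aab' as idx 3
Step 4: w='' (idx 0), next='b' -> output (0, 'b'), add 'b' as idx 4
Step 5: w='b' (idx 4), next='a' -> output (4, 'a'), add 'ba' as idx 5
Step 6: w='b' (idx 4), next='b' -> output (4, 'b'), add 'bb' as idx 6
Step 7: w='a' (idx 1), end of input -> output (1, '')


Encoded: [(0, 'a'), (1, 'a'), (2, 'b'), (0, 'b'), (4, 'a'), (4, 'b'), (1, '')]


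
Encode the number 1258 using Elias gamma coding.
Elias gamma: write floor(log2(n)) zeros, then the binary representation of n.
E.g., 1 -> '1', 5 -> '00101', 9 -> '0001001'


num_bits = floor(log2(1258)) + 1 = 11
leading_zeros = num_bits - 1 = 10
binary(1258) = 10011101010

Elias gamma(1258) = '0000000000' + '10011101010' = 000000000010011101010 (21 bits)


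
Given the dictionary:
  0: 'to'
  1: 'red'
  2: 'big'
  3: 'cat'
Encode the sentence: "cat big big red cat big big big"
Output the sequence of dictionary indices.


Look up each word in the dictionary:
  'cat' -> 3
  'big' -> 2
  'big' -> 2
  'red' -> 1
  'cat' -> 3
  'big' -> 2
  'big' -> 2
  'big' -> 2

Encoded: [3, 2, 2, 1, 3, 2, 2, 2]


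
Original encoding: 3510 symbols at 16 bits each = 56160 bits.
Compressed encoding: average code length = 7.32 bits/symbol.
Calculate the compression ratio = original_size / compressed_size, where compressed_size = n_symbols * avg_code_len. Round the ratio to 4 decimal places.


original_size = n_symbols * orig_bits = 3510 * 16 = 56160 bits
compressed_size = n_symbols * avg_code_len = 3510 * 7.32 = 25693.2 bits
ratio = original_size / compressed_size = 56160 / 25693.2 = 2.1858

Compression ratio = 2.1858


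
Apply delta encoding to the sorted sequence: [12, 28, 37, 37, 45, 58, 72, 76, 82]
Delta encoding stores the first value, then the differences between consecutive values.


First value: 12
Deltas:
  28 - 12 = 16
  37 - 28 = 9
  37 - 37 = 0
  45 - 37 = 8
  58 - 45 = 13
  72 - 58 = 14
  76 - 72 = 4
  82 - 76 = 6


Delta encoded: [12, 16, 9, 0, 8, 13, 14, 4, 6]


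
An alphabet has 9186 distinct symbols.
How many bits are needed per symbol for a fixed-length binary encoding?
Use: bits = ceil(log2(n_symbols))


log2(9186) = 13.1652
Bracket: 2^13 = 8192 < 9186 <= 2^14 = 16384
So ceil(log2(9186)) = 14

bits = ceil(log2(9186)) = ceil(13.1652) = 14 bits


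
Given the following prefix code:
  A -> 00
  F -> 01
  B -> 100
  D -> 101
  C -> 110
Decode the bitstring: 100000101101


Decoding step by step:
Bits 100 -> B
Bits 00 -> A
Bits 01 -> F
Bits 01 -> F
Bits 101 -> D


Decoded message: BAFFD


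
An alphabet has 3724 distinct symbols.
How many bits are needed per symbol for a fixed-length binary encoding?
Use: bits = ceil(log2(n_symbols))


log2(3724) = 11.8626
Bracket: 2^11 = 2048 < 3724 <= 2^12 = 4096
So ceil(log2(3724)) = 12

bits = ceil(log2(3724)) = ceil(11.8626) = 12 bits


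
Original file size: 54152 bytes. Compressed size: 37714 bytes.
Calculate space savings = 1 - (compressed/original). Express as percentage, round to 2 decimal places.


ratio = compressed/original = 37714/54152 = 0.696447
savings = 1 - ratio = 1 - 0.696447 = 0.303553
as a percentage: 0.303553 * 100 = 30.36%

Space savings = 1 - 37714/54152 = 30.36%


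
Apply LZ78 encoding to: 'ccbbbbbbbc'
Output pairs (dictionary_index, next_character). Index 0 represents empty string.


LZ78 encoding steps:
Dictionary: {0: ''}
Step 1: w='' (idx 0), next='c' -> output (0, 'c'), add 'c' as idx 1
Step 2: w='c' (idx 1), next='b' -> output (1, 'b'), add 'cb' as idx 2
Step 3: w='' (idx 0), next='b' -> output (0, 'b'), add 'b' as idx 3
Step 4: w='b' (idx 3), next='b' -> output (3, 'b'), add 'bb' as idx 4
Step 5: w='bb' (idx 4), next='b' -> output (4, 'b'), add 'bbb' as idx 5
Step 6: w='c' (idx 1), end of input -> output (1, '')


Encoded: [(0, 'c'), (1, 'b'), (0, 'b'), (3, 'b'), (4, 'b'), (1, '')]
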